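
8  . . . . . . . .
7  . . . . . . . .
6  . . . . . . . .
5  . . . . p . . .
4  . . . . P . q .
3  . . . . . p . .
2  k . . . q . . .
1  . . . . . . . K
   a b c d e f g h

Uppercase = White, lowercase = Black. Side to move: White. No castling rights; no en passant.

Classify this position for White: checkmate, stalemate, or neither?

stalemate

White to move; white king on h1.
In check: no.
King squares — g1: attacked by Qg4; g2: attacked by Qe2; h2: attacked by Qe2.
Legal moves for White: none.
Not in check and no legal moves → stalemate.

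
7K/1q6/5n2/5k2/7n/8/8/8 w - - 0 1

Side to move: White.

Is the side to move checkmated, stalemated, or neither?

stalemate

White to move; white king on h8.
In check: no.
King squares — g7: attacked by Qb7; h7: attacked by Nf6; g8: attacked by Nf6.
Legal moves for White: none.
Not in check and no legal moves → stalemate.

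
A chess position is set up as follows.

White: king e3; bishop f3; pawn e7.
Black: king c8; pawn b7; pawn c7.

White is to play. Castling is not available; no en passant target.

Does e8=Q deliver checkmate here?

yes

After e8=Q: black king on c8; in check: yes, from the white queen on e8.
King squares — b7: own pawn; c7: own pawn; d7: attacked by Qe8; b8: attacked by Qe8; d8: attacked by Qe8.
Black has no legal moves → checkmate.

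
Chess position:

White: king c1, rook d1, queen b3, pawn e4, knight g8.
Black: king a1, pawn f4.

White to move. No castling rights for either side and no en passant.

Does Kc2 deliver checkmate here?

After Kc2: black king on a1; in check: yes, from the white rook on d1.
King squares — b1: attacked by Rd1; a2: attacked by Qb3; b2: attacked by Kc2.
Black has no legal moves → checkmate.

yes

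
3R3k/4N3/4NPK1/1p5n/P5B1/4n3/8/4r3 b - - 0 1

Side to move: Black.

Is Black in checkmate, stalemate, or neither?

Black to move; black king on h8.
In check: yes, from the white rook on d8.
King squares — g7: attacked by Ne6; h7: attacked by Kg6; g8: attacked by Ne7.
Legal moves for Black: none.
In check with no legal moves → checkmate.

checkmate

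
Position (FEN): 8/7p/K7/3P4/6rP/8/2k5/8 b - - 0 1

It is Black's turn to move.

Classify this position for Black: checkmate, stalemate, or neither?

Black to move; black king on c2.
In check: no.
Legal moves for Black include: Rg8, Rg7, Rg6+, Rg5, Rxh4, Rf4, Re4, Rd4, Rc4, Rb4, Ra4+, Rg3, Rg2, Rg1, Kd3, Kc3, Kb3, Kd2, ... (list truncated; more exist).
Black has legal moves and is not in check → neither.

neither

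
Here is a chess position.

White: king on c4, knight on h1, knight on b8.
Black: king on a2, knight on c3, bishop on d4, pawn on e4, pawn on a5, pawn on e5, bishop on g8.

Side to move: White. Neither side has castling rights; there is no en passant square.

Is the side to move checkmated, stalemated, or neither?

White to move; white king on c4.
In check: yes, from the black bishop on g8.
King squares — b3: attacked by Ka2; c3: attacked by Bd4; d3: attacked by Pe4; b4: attacked by Pa5; d4: attacked by Pe5; b5: attacked by Nc3; c5: attacked by Bd4; d5: attacked by Nc3.
Legal moves for White: none.
In check with no legal moves → checkmate.

checkmate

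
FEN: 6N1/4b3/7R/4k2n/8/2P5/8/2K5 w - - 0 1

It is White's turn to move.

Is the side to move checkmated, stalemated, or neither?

neither

White to move; white king on c1.
In check: no.
Legal moves for White: Nxe7, Nf6, Rh8, Rh7, Rg6, Rf6, Re6+, Rd6, Rc6, Rb6, Ra6, Rxh5+, Kd2, Kc2, Kb2, Kd1, Kb1, c4.
White has 18 legal moves and is not in check → neither.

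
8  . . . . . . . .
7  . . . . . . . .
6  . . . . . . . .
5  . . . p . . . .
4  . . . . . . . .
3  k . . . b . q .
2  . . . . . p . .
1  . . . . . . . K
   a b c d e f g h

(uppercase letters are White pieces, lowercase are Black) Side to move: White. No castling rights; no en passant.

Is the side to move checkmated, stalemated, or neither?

stalemate

White to move; white king on h1.
In check: no.
King squares — g1: attacked by Pf2; g2: attacked by Qg3; h2: attacked by Qg3.
Legal moves for White: none.
Not in check and no legal moves → stalemate.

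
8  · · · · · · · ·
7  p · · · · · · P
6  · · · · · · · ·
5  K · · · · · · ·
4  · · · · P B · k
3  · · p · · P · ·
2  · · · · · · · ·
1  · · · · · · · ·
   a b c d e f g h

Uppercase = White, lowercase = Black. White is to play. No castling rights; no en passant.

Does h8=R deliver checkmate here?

yes

After h8=R: black king on h4; in check: yes, from the white rook on h8.
King squares — g3: attacked by Bf4; h3: attacked by Rh8; g4: attacked by Pf3; g5: attacked by Bf4; h5: attacked by Rh8.
Black has no legal moves → checkmate.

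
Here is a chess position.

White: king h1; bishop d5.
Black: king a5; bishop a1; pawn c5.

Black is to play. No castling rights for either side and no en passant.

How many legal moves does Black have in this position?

13

Black to move; king on a5.
In check: no.
Legal moves: Kb6, Ka6, Kb5, Kb4, Ka4, Bh8, Bg7, Bf6, Be5, Bd4, Bc3, Bb2, c4.
Count: 13.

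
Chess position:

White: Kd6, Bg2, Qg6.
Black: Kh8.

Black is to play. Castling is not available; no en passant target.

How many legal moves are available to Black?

0

Black to move; king on h8.
In check: no.
Legal moves: none.
Count: 0.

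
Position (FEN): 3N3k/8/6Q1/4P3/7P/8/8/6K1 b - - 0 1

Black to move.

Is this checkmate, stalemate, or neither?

stalemate

Black to move; black king on h8.
In check: no.
King squares — g7: attacked by Qg6; h7: attacked by Qg6; g8: attacked by Qg6.
Legal moves for Black: none.
Not in check and no legal moves → stalemate.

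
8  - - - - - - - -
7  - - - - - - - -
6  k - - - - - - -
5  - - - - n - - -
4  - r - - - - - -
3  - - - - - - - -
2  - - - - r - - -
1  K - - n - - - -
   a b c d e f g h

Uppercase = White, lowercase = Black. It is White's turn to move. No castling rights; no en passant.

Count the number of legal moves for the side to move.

0

White to move; king on a1.
In check: no.
Legal moves: none.
Count: 0.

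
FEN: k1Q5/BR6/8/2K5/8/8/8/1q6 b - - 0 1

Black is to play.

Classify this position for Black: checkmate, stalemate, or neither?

checkmate

Black to move; black king on a8.
In check: yes, from the white queen on c8.
King squares — a7: attacked by Rb7; b7: attacked by Qc8; b8: attacked by Ba7.
Legal moves for Black: none.
In check with no legal moves → checkmate.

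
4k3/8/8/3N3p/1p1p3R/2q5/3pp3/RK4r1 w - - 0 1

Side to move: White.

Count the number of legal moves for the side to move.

White to move; king on b1.
In check: yes, from the black rook on g1.
Legal moves: Ka2.
Count: 1.

1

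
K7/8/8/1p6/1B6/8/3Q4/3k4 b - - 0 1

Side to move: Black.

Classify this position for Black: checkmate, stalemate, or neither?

checkmate

Black to move; black king on d1.
In check: yes, from the white queen on d2.
King squares — c1: attacked by Qd2; e1: attacked by Qd2; c2: attacked by Qd2; d2: attacked by Bb4; e2: attacked by Qd2.
Legal moves for Black: none.
In check with no legal moves → checkmate.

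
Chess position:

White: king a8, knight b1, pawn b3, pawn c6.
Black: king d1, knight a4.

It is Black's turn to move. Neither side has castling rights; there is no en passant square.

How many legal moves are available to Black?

8

Black to move; king on d1.
In check: no.
Legal moves: Nb6+, Nc5, Nc3, Nb2, Ke2, Kc2, Ke1, Kc1.
Count: 8.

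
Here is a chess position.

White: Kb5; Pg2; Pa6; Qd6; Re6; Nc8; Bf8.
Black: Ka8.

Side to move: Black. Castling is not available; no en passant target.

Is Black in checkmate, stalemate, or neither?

Black to move; black king on a8.
In check: no.
King squares — a7: attacked by Nc8; b7: attacked by Pa6; b8: attacked by Qd6.
Legal moves for Black: none.
Not in check and no legal moves → stalemate.

stalemate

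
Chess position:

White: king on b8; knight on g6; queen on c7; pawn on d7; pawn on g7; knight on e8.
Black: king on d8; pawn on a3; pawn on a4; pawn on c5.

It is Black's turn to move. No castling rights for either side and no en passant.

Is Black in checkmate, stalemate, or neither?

Black to move; black king on d8.
In check: yes, from the white queen on c7.
King squares — c7: attacked by Kb8; d7: attacked by Qc7; e7: attacked by Ng6; c8: attacked by Qc7; e8: attacked by Pd7.
Legal moves for Black: none.
In check with no legal moves → checkmate.

checkmate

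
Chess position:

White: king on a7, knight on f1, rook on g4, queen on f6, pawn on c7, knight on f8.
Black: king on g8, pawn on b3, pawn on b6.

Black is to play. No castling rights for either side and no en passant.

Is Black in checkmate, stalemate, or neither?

Black to move; black king on g8.
In check: yes, from the white rook on g4.
King squares — f7: attacked by Qf6; g7: attacked by Rg4; h7: attacked by Nf8; f8: attacked by Qf6; h8: attacked by Qf6.
Legal moves for Black: none.
In check with no legal moves → checkmate.

checkmate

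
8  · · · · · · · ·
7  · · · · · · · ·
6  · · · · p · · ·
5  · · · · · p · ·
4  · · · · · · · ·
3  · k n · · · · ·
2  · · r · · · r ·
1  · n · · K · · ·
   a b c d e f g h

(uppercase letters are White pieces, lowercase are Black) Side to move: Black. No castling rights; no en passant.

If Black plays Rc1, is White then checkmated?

After Rc1: white king on e1; in check: yes, from the black rook on c1.
King squares — d1: attacked by Rc1; f1: attacked by Rc1; d2: attacked by Nb1; e2: attacked by Rg2; f2: attacked by Rg2.
White has no legal moves → checkmate.

yes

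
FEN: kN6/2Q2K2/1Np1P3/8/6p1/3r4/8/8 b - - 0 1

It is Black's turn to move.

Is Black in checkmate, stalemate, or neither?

Black to move; black king on a8.
In check: yes, from the white knight on b6.
King squares — a7: attacked by Qc7; b7: attacked by Qc7; b8: attacked by Qc7.
Legal moves for Black: none.
In check with no legal moves → checkmate.

checkmate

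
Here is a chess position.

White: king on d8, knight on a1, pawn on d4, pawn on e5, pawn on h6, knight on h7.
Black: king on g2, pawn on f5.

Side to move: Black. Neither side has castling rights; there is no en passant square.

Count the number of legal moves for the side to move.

Black to move; king on g2.
In check: no.
Legal moves: Kh3, Kg3, Kf3, Kh2, Kf2, Kh1, Kg1, Kf1, f4.
Count: 9.

9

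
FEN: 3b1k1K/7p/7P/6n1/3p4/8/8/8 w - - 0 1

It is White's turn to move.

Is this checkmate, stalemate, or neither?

White to move; white king on h8.
In check: no.
King squares — g7: attacked by Kf8; h7: attacked by Ng5; g8: attacked by Kf8.
Legal moves for White: none.
Not in check and no legal moves → stalemate.

stalemate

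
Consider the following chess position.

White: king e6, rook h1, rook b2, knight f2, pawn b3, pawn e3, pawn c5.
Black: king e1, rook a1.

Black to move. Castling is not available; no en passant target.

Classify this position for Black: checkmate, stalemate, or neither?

Black to move; black king on e1.
In check: yes, from the white rook on h1.
King squares — d1: attacked by Rh1; f1: attacked by Rh1; d2: attacked by Rb2; e2: attacked by Rb2; f2: attacked by Rb2.
Legal moves for Black: none.
In check with no legal moves → checkmate.

checkmate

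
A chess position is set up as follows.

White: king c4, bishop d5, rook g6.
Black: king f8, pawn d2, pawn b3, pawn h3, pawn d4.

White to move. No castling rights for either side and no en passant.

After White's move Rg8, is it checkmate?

no

After Rg8: black king on f8; in check: yes, from the white rook on g8.
Black has 1 legal reply: Ke7.
In check but a legal move exists → not checkmate.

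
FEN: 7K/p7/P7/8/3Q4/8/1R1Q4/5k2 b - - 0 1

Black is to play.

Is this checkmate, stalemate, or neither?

stalemate

Black to move; black king on f1.
In check: no.
King squares — e1: attacked by Qd2; g1: attacked by Qd4; e2: attacked by Qd2; f2: attacked by Qd2; g2: attacked by Qd2.
Legal moves for Black: none.
Not in check and no legal moves → stalemate.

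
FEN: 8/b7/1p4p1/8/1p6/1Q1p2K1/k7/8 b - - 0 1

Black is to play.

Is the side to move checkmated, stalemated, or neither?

neither

Black to move; black king on a2.
In check: yes, from the white queen on b3.
King squares — a1: available; b1: attacked by Qb3; b2: attacked by Qb3; a3: attacked by Qb3; b3: available.
Legal moves for Black: Kxb3, Ka1.
Black is in check but has 2 legal moves → neither.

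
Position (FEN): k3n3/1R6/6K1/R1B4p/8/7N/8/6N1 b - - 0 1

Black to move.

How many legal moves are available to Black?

1

Black to move; king on a8.
In check: yes, from the white rook on a5.
Legal moves: Kxb7.
Count: 1.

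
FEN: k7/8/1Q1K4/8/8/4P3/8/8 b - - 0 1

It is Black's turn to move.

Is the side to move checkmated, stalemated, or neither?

Black to move; black king on a8.
In check: no.
King squares — a7: attacked by Qb6; b7: attacked by Qb6; b8: attacked by Qb6.
Legal moves for Black: none.
Not in check and no legal moves → stalemate.

stalemate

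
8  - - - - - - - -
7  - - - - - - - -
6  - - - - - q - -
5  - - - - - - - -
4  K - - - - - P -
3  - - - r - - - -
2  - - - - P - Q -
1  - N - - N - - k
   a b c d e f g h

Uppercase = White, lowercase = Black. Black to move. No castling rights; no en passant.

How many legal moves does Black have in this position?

Black to move; king on h1.
In check: yes, from the white queen on g2.
Legal moves: none.
Count: 0.

0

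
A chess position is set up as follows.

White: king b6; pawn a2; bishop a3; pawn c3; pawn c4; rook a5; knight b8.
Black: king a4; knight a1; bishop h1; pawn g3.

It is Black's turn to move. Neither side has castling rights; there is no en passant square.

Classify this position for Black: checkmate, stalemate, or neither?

Black to move; black king on a4.
In check: yes, from the white rook on a5.
King squares — a3: attacked by Ra5; b3: attacked by Pa2; b4: attacked by Ba3; a5: attacked by Kb6; b5: attacked by Pc4.
Legal moves for Black: none.
In check with no legal moves → checkmate.

checkmate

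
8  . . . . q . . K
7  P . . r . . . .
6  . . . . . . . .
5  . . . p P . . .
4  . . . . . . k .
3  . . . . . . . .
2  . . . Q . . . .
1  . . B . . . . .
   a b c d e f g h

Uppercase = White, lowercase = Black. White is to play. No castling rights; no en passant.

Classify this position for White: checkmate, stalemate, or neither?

checkmate

White to move; white king on h8.
In check: yes, from the black queen on e8.
King squares — g7: attacked by Rd7; h7: attacked by Rd7; g8: attacked by Qe8.
Legal moves for White: none.
In check with no legal moves → checkmate.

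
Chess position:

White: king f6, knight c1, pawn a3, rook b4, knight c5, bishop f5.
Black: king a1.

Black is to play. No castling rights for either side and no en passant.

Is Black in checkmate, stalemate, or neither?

Black to move; black king on a1.
In check: no.
King squares — b1: attacked by Rb4; a2: attacked by Nc1; b2: attacked by Rb4.
Legal moves for Black: none.
Not in check and no legal moves → stalemate.

stalemate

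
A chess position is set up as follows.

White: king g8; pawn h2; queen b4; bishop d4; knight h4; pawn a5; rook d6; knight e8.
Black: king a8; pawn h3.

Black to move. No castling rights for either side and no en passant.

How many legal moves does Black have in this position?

Black to move; king on a8.
In check: no.
Legal moves: none.
Count: 0.

0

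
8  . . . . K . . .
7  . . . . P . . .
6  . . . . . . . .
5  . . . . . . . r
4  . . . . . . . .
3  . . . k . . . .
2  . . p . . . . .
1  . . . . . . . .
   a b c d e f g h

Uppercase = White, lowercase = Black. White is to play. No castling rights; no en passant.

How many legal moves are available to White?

4

White to move; king on e8.
In check: no.
Legal moves: Kf8, Kd8, Kf7, Kd7.
Count: 4.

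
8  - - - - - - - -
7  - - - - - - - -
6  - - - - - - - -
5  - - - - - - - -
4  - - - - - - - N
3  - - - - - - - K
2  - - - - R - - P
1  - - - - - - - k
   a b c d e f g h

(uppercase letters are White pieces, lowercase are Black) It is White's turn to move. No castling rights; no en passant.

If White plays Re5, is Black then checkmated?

After Re5: black king on h1; in check: no.
Black is not in check, so this cannot be checkmate.

no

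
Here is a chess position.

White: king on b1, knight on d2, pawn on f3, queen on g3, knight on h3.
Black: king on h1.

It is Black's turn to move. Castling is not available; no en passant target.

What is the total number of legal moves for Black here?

Black to move; king on h1.
In check: no.
Legal moves: none.
Count: 0.

0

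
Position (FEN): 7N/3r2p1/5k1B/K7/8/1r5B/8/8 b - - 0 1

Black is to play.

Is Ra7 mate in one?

yes

After Ra7: white king on a5; in check: yes, from the black rook on a7.
King squares — a4: attacked by Ra7; b4: attacked by Rb3; b5: attacked by Rb3; a6: attacked by Ra7; b6: attacked by Rb3.
White has no legal moves → checkmate.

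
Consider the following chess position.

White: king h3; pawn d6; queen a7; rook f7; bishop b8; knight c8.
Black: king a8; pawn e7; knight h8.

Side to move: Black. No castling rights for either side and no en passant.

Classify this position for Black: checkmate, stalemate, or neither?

checkmate

Black to move; black king on a8.
In check: yes, from the white queen on a7.
King squares — a7: attacked by Bb8; b7: attacked by Qa7; b8: attacked by Qa7.
Legal moves for Black: none.
In check with no legal moves → checkmate.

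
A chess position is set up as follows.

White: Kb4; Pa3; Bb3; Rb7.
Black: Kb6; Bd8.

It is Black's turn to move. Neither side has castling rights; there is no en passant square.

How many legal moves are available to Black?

Black to move; king on b6.
In check: yes, from the white rook on b7.
Legal moves: Kxb7, Kc6, Ka6.
Count: 3.

3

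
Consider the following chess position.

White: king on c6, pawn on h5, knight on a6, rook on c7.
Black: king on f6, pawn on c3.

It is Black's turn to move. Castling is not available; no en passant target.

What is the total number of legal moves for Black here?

Black to move; king on f6.
In check: no.
Legal moves: Ke6, Kg5, Kf5, Ke5, c2.
Count: 5.

5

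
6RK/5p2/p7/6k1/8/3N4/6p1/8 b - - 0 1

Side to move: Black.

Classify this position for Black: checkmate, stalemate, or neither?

Black to move; black king on g5.
In check: yes, from the white rook on g8.
Legal moves for Black: Kh6, Kf6, Kh5, Kf5, Kh4.
Black is in check but has 5 legal moves → neither.

neither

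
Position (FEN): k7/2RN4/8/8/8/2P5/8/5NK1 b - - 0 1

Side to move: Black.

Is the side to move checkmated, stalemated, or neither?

stalemate

Black to move; black king on a8.
In check: no.
King squares — a7: attacked by Rc7; b7: attacked by Rc7; b8: attacked by Nd7.
Legal moves for Black: none.
Not in check and no legal moves → stalemate.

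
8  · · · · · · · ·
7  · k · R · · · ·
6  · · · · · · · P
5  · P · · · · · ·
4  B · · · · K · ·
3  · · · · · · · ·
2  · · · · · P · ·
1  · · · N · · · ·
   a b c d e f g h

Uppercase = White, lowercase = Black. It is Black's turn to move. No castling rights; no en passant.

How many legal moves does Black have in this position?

Black to move; king on b7.
In check: yes, from the white rook on d7.
Legal moves: Kc8, Kb8, Ka8, Kb6.
Count: 4.

4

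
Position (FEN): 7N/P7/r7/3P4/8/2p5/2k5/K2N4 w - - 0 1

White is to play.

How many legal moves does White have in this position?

0

White to move; king on a1.
In check: yes, from the black rook on a6.
Legal moves: none.
Count: 0.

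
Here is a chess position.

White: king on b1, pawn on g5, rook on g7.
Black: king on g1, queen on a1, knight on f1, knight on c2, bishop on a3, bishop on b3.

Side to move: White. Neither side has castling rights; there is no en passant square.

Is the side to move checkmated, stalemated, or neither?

White to move; white king on b1.
In check: yes, from the black queen on a1.
King squares — a1: attacked by Nc2; c1: attacked by Qa1; a2: attacked by Qa1; b2: attacked by Qa1; c2: attacked by Bb3.
Legal moves for White: none.
In check with no legal moves → checkmate.

checkmate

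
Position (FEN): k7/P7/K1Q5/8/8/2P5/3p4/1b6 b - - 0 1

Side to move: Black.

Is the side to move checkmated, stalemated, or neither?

checkmate

Black to move; black king on a8.
In check: yes, from the white queen on c6.
King squares — a7: attacked by Ka6; b7: attacked by Ka6; b8: attacked by Pa7.
Legal moves for Black: none.
In check with no legal moves → checkmate.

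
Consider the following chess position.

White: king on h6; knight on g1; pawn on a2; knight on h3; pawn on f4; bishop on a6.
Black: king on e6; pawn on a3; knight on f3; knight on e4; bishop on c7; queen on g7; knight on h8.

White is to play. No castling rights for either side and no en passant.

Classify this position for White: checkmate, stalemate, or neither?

neither

White to move; white king on h6.
In check: yes, from the black queen on g7.
Legal moves for White: Kxg7, Kh5.
White is in check but has 2 legal moves → neither.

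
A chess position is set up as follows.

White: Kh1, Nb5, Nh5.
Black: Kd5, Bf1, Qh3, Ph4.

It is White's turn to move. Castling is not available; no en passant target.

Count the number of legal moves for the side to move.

1

White to move; king on h1.
In check: yes, from the black queen on h3.
Legal moves: Kg1.
Count: 1.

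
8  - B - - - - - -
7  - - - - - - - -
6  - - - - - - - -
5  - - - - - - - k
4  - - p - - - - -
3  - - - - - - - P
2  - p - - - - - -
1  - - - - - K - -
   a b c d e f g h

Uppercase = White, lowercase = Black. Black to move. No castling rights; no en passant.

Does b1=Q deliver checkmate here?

After b1=Q: white king on f1; in check: yes, from the black queen on b1.
White has 3 legal replies: Kg2, Kf2, Ke2.
In check but a legal move exists → not checkmate.

no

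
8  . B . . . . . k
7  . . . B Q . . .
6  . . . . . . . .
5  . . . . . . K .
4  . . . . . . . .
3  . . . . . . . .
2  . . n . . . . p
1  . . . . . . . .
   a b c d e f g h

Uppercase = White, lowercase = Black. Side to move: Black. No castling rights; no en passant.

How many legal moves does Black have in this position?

11

Black to move; king on h8.
In check: no.
Legal moves: Kg8, Nd4, Nb4, Ne3, Na3, Ne1, Na1, h1=Q, h1=R, h1=B, h1=N.
Count: 11.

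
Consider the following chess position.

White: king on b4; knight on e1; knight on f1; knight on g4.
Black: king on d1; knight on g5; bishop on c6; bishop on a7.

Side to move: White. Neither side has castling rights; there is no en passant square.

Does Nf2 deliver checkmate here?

no

After Nf2: black king on d1; in check: yes, from the white knight on f2.
Black has 4 legal replies: Ke2, Kxe1, Kc1, Bxf2.
In check but a legal move exists → not checkmate.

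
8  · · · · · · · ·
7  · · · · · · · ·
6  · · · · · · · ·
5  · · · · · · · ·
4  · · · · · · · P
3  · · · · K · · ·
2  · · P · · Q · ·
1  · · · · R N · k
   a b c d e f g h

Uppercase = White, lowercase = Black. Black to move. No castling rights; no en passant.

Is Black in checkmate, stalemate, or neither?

stalemate

Black to move; black king on h1.
In check: no.
King squares — g1: attacked by Qf2; g2: attacked by Qf2; h2: attacked by Nf1.
Legal moves for Black: none.
Not in check and no legal moves → stalemate.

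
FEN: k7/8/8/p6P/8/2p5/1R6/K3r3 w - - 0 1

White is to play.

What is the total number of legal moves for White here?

2

White to move; king on a1.
In check: yes, from the black rook on e1.
Legal moves: Ka2, Rb1.
Count: 2.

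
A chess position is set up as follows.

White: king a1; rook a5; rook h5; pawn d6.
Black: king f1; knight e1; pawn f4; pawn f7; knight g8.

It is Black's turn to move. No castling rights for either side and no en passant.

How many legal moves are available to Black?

14

Black to move; king on f1.
In check: no.
Legal moves: Ne7, Nh6, Nf6, Kg2, Kf2, Ke2, Kg1, Nf3, Nd3, Ng2, Nc2+, f6, f3, f5.
Count: 14.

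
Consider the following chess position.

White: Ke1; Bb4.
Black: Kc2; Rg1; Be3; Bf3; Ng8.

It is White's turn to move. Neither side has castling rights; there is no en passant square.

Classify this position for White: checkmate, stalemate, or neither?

White to move; white king on e1.
In check: yes, from the black rook on g1.
King squares — d1: attacked by Rg1; f1: attacked by Rg1; d2: attacked by Kc2; e2: attacked by Bf3; f2: attacked by Be3.
Legal moves for White: none.
In check with no legal moves → checkmate.

checkmate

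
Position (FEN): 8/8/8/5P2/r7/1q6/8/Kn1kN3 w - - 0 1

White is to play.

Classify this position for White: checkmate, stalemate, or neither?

checkmate

White to move; white king on a1.
In check: yes, from the black rook on a4.
King squares — b1: attacked by Qb3; a2: attacked by Qb3; b2: attacked by Qb3.
Legal moves for White: none.
In check with no legal moves → checkmate.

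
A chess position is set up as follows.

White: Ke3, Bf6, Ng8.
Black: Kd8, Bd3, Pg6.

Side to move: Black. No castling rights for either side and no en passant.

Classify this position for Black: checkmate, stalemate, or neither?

Black to move; black king on d8.
In check: yes, from the white bishop on f6.
King squares — c7: available; d7: available; e7: attacked by Bf6; c8: available; e8: available.
Legal moves for Black: Ke8, Kc8, Kd7, Kc7.
Black is in check but has 4 legal moves → neither.

neither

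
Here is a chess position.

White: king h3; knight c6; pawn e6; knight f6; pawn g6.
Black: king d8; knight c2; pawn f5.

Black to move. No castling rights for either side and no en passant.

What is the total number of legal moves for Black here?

Black to move; king on d8.
In check: yes, from the white knight on c6.
Legal moves: Kc8, Kc7.
Count: 2.

2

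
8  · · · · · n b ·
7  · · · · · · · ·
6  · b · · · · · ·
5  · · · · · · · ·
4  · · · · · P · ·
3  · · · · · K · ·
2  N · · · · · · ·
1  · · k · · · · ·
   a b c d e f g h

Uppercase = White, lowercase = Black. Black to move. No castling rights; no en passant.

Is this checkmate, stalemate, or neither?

Black to move; black king on c1.
In check: yes, from the white knight on a2.
King squares — b1: available; d1: available; b2: available; c2: available; d2: available.
Legal moves for Black: Kd2, Kc2, Kb2, Kd1, Kb1, Bxa2.
Black is in check but has 6 legal moves → neither.

neither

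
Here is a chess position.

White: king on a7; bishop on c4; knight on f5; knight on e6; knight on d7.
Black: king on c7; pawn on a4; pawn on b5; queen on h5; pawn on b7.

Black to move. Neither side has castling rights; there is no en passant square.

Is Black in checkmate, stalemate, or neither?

neither

Black to move; black king on c7.
In check: yes, from the white knight on e6.
Legal moves for Black: Kc8, Kxd7, Kc6.
Black is in check but has 3 legal moves → neither.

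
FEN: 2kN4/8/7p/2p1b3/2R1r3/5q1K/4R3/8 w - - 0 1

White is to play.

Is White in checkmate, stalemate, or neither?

White to move; white king on h3.
In check: yes, from the black queen on f3.
King squares — g2: attacked by Qf3; h2: attacked by Be5; g3: attacked by Qf3; g4: attacked by Qf3; h4: attacked by Re4.
Legal moves for White: none.
In check with no legal moves → checkmate.

checkmate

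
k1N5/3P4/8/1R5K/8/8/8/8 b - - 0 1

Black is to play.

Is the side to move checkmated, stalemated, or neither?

Black to move; black king on a8.
In check: no.
King squares — a7: attacked by Nc8; b7: attacked by Rb5; b8: attacked by Rb5.
Legal moves for Black: none.
Not in check and no legal moves → stalemate.

stalemate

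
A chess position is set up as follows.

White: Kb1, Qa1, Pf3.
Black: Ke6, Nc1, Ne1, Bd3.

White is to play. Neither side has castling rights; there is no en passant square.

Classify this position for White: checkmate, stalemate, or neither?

White to move; white king on b1.
In check: yes, from the black bishop on d3.
Legal moves for White: Kb2, Kxc1.
White is in check but has 2 legal moves → neither.

neither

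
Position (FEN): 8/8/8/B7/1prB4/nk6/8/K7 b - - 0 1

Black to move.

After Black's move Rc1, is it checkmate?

After Rc1: white king on a1; in check: yes, from the black rook on c1.
King squares — b1: attacked by Rc1; a2: attacked by Kb3; b2: attacked by Kb3.
White has no legal moves → checkmate.

yes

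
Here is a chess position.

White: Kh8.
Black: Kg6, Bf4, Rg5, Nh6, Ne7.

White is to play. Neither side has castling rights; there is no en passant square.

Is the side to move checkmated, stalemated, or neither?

White to move; white king on h8.
In check: no.
King squares — g7: attacked by Kg6; h7: attacked by Kg6; g8: attacked by Nh6.
Legal moves for White: none.
Not in check and no legal moves → stalemate.

stalemate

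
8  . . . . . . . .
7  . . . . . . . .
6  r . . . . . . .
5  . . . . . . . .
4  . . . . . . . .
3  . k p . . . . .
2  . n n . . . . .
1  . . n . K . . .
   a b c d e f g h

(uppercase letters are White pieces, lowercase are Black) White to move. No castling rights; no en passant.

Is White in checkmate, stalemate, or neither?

White to move; white king on e1.
In check: yes, from the black knight on c2.
Legal moves for White: Kf2, Kf1.
White is in check but has 2 legal moves → neither.

neither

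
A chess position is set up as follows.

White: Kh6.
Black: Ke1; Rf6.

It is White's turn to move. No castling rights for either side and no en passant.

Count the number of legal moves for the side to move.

4

White to move; king on h6.
In check: yes, from the black rook on f6.
Legal moves: Kh7, Kg7, Kh5, Kg5.
Count: 4.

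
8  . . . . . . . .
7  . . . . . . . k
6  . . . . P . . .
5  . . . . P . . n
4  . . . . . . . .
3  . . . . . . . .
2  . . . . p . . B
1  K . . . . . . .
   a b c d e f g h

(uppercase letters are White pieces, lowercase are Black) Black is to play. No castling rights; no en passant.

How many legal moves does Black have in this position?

Black to move; king on h7.
In check: no.
Legal moves: Kh8, Kg8, Kg7, Kh6, Kg6, Ng7, Nf6, Nf4, Ng3, e1=Q+, e1=R+, e1=B, e1=N.
Count: 13.

13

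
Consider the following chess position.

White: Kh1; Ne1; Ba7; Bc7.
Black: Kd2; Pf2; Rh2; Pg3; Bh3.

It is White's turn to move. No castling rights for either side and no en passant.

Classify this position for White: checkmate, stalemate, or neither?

White to move; white king on h1.
In check: yes, from the black rook on h2.
King squares — g1: attacked by Pf2; g2: attacked by Rh2; h2: attacked by Pg3.
Legal moves for White: none.
In check with no legal moves → checkmate.

checkmate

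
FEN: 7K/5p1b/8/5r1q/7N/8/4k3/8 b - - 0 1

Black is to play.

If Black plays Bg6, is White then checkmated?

no

After Bg6: white king on h8; in check: yes, from the black queen on h5.
White has 2 legal replies: Kg8, Kg7.
In check but a legal move exists → not checkmate.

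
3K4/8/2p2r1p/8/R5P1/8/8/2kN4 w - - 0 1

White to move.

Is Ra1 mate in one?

no

After Ra1: black king on c1; in check: yes, from the white rook on a1.
Black has 2 legal replies: Kd2, Kc2.
In check but a legal move exists → not checkmate.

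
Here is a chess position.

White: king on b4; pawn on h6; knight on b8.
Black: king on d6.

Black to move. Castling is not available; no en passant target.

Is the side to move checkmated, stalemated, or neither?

neither

Black to move; black king on d6.
In check: no.
Legal moves for Black: Ke7, Kc7, Ke6, Ke5, Kd5.
Black has 5 legal moves and is not in check → neither.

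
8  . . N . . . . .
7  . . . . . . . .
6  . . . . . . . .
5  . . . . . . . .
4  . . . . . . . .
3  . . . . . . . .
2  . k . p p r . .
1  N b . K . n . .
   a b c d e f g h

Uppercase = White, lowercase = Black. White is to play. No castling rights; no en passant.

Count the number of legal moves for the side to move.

0

White to move; king on d1.
In check: yes, from the black pawn on e2.
Legal moves: none.
Count: 0.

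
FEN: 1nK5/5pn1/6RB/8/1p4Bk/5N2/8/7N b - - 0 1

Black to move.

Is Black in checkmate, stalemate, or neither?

Black to move; black king on h4.
In check: yes, from the white knight on f3.
King squares — g3: attacked by Nh1; h3: attacked by Bg4; g4: attacked by Rg6; g5: attacked by Nf3; h5: attacked by Bg4.
Legal moves for Black: none.
In check with no legal moves → checkmate.

checkmate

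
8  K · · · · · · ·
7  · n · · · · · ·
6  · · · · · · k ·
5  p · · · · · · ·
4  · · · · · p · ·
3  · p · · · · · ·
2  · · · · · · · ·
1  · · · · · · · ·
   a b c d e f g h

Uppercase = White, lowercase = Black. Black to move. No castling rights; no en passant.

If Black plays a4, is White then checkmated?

After a4: white king on a8; in check: no.
White is not in check, so this cannot be checkmate.

no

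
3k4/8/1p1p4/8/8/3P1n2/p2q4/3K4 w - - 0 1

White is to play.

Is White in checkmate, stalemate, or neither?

checkmate

White to move; white king on d1.
In check: yes, from the black queen on d2.
King squares — c1: attacked by Qd2; e1: attacked by Qd2; c2: attacked by Qd2; d2: attacked by Nf3; e2: attacked by Qd2.
Legal moves for White: none.
In check with no legal moves → checkmate.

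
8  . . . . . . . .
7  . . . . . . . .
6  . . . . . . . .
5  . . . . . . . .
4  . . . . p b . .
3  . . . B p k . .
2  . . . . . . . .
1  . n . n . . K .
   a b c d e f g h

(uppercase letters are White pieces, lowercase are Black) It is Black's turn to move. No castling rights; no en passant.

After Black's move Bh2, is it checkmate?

no

After Bh2: white king on g1; in check: yes, from the black bishop on h2.
White has 3 legal replies: Kxh2, Kh1, Kf1.
In check but a legal move exists → not checkmate.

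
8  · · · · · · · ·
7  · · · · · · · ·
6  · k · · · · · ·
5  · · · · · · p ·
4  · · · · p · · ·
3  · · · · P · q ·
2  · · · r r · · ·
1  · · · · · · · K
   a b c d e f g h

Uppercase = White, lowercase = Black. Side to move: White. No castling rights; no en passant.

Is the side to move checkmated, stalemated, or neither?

White to move; white king on h1.
In check: no.
King squares — g1: attacked by Qg3; g2: attacked by Re2; h2: attacked by Re2.
Legal moves for White: none.
Not in check and no legal moves → stalemate.

stalemate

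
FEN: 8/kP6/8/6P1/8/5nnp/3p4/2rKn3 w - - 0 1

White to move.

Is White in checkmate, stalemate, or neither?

White to move; white king on d1.
In check: yes, from the black rook on c1.
King squares — c1: attacked by Pd2; e1: attacked by Rc1; c2: attacked by Rc1; d2: attacked by Nf3; e2: attacked by Ng3.
Legal moves for White: none.
In check with no legal moves → checkmate.

checkmate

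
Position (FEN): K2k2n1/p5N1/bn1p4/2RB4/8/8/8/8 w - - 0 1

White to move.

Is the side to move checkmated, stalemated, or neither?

neither

White to move; white king on a8.
In check: yes, from the black knight on b6.
King squares — a7: available; b7: attacked by Ba6; b8: available.
Legal moves for White: Kb8, Kxa7.
White is in check but has 2 legal moves → neither.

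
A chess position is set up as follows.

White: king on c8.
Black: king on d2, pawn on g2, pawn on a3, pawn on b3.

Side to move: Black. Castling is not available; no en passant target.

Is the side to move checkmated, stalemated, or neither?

neither

Black to move; black king on d2.
In check: no.
Legal moves for Black: Ke3, Kd3, Kc3, Ke2, Kc2, Ke1, Kd1, Kc1, b2, a2, g1=Q, g1=R, g1=B, g1=N.
Black has 14 legal moves and is not in check → neither.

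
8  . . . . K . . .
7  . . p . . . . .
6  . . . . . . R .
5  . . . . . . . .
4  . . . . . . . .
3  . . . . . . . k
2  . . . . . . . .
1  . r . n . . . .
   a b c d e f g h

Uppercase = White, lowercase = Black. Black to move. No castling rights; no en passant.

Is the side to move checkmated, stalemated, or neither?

Black to move; black king on h3.
In check: no.
Legal moves for Black: Kh4, Kh2, Ne3, Nc3, Nf2, Nb2, Rb8+, Rb7, Rb6, Rb5, Rb4, Rb3, Rb2, Rc1, Ra1, c6, c5.
Black has 17 legal moves and is not in check → neither.

neither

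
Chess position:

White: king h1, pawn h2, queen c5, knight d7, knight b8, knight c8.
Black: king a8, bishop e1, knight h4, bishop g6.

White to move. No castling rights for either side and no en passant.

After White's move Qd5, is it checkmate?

After Qd5: black king on a8; in check: yes, from the white queen on d5.
King squares — a7: attacked by Nc8; b7: attacked by Qd5; b8: attacked by Nd7.
Black has no legal moves → checkmate.

yes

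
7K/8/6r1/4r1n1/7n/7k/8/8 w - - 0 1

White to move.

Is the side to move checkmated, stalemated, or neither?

White to move; white king on h8.
In check: no.
King squares — g7: attacked by Rg6; h7: attacked by Ng5; g8: attacked by Rg6.
Legal moves for White: none.
Not in check and no legal moves → stalemate.

stalemate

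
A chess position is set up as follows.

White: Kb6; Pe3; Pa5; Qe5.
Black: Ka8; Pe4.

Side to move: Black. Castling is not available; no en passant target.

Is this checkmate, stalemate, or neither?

stalemate

Black to move; black king on a8.
In check: no.
King squares — a7: attacked by Kb6; b7: attacked by Kb6; b8: attacked by Qe5.
Legal moves for Black: none.
Not in check and no legal moves → stalemate.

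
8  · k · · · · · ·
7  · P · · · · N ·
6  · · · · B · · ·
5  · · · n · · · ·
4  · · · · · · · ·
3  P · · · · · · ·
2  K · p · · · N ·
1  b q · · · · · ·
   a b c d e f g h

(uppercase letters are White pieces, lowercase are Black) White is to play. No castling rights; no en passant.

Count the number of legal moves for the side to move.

0

White to move; king on a2.
In check: yes, from the black queen on b1.
Legal moves: none.
Count: 0.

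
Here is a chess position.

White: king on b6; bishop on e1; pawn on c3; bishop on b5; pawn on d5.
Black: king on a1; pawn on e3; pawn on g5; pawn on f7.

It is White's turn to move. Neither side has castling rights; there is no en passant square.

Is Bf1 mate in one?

no

After Bf1: black king on a1; in check: no.
Black is not in check, so this cannot be checkmate.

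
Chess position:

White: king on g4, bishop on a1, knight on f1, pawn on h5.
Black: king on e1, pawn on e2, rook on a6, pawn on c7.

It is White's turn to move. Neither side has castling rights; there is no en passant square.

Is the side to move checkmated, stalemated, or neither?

neither

White to move; white king on g4.
In check: no.
Legal moves for White include: Kg5, Kf5, Kh4, Kf4, Kh3, Kg3, Kf3, Ng3, Ne3, Nh2, Nd2, Bh8, Bg7, Bf6, Be5, Bd4, Bc3+, Bb2, ... (list truncated; more exist).
White has legal moves and is not in check → neither.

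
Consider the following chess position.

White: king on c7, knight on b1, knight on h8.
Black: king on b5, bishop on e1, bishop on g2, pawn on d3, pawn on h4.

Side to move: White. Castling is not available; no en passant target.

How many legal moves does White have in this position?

White to move; king on c7.
In check: no.
Legal moves: Nf7, Ng6, Kd8, Kc8, Kb8, Kd7, Kd6, Nc3+, Na3+, Nd2.
Count: 10.

10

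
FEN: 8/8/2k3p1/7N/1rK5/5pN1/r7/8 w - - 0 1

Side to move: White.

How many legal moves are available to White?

3

White to move; king on c4.
In check: yes, from the black rook on b4.
Legal moves: Kxb4, Kd3, Kc3.
Count: 3.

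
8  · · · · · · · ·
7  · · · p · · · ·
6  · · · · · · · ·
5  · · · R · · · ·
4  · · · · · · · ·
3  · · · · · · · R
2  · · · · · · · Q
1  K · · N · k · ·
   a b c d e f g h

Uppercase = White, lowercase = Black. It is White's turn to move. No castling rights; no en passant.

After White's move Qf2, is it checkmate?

After Qf2: black king on f1; in check: yes, from the white queen on f2.
King squares — e1: attacked by Qf2; g1: attacked by Qf2; e2: attacked by Qf2; f2: attacked by Nd1; g2: attacked by Qf2.
Black has no legal moves → checkmate.

yes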